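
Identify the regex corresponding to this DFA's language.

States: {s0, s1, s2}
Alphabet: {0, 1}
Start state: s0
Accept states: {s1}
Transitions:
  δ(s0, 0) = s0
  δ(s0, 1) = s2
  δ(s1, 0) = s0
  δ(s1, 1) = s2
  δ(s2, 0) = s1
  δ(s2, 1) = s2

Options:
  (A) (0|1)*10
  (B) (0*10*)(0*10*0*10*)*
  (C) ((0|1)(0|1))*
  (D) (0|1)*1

Check each option against the DFA on short strings; one disagreement eliminates an option:
  (A) (0|1)*10: agrees with the DFA on every string of length ≤ 6
  (B) (0*10*)(0*10*0*10*)*: on '1' the DFA goes s0 → s2 and rejects (s2 ∉ Accept), but the regex matches it → eliminate
  (C) ((0|1)(0|1))*: on ε the DFA stays in s0 and rejects (s0 ∉ Accept), but the regex matches it → eliminate
  (D) (0|1)*1: on '1' the DFA goes s0 → s2 and rejects (s2 ∉ Accept), but the regex matches it → eliminate
Only (A) is consistent with the DFA.
(A) (0|1)*10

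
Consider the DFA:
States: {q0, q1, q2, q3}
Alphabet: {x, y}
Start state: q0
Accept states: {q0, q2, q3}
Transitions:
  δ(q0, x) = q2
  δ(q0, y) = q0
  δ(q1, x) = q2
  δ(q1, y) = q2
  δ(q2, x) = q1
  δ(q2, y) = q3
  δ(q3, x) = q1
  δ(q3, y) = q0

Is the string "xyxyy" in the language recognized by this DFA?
Processing string "xyxyy":
  q0 --x--> q2
  q2 --y--> q3
  q3 --x--> q1
  q1 --y--> q2
  q2 --y--> q3
Final state: q3
Accept states: {q0, q2, q3}
Yes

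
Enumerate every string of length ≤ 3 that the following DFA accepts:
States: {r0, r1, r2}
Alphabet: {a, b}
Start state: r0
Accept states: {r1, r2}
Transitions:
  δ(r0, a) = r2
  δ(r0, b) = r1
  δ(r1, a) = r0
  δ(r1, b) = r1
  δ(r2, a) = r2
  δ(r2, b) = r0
a, b, aa, bb, aaa, aba, abb, baa, bab, bbb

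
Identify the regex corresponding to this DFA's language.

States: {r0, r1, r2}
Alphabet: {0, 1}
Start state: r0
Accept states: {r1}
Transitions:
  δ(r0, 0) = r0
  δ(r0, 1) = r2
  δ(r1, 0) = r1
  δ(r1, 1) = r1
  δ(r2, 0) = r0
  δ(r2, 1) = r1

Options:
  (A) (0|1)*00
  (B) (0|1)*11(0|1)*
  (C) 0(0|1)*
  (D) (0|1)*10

Check each option against the DFA on short strings; one disagreement eliminates an option:
  (A) (0|1)*00: on '00' the DFA goes r0 → r0 → r0 and rejects (r0 ∉ Accept), but the regex matches it → eliminate
  (B) (0|1)*11(0|1)*: agrees with the DFA on every string of length ≤ 6
  (C) 0(0|1)*: on '0' the DFA goes r0 → r0 and rejects (r0 ∉ Accept), but the regex matches it → eliminate
  (D) (0|1)*10: on '10' the DFA goes r0 → r2 → r0 and rejects (r0 ∉ Accept), but the regex matches it → eliminate
Only (B) is consistent with the DFA.
(B) (0|1)*11(0|1)*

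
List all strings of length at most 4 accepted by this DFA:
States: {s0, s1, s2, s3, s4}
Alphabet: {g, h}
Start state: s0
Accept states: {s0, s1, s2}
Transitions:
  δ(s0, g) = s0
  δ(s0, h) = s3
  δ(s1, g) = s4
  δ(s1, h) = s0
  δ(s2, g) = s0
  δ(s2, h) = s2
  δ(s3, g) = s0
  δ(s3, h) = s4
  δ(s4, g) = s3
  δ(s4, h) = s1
ε, g, gg, hg, ggg, ghg, hgg, hhh, gggg, gghg, ghgg, ghhh, hggg, hghg, hhgg, hhhh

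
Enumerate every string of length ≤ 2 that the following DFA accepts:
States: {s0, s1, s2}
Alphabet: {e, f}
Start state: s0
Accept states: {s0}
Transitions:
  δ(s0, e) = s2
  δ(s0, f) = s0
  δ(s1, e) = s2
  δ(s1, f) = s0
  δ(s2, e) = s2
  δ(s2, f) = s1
ε, f, ff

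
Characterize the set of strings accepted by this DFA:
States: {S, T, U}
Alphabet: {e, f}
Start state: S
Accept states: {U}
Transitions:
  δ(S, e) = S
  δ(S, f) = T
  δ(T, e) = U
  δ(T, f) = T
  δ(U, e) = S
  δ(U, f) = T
Testing a few strings:
  'efe' → accept
  'efef' → reject
  'eeee' → reject
  'f' → reject
State roles: S=no suffix match; T=one trailing f; U=suffix is fe
All strings over {e,f} ending with fe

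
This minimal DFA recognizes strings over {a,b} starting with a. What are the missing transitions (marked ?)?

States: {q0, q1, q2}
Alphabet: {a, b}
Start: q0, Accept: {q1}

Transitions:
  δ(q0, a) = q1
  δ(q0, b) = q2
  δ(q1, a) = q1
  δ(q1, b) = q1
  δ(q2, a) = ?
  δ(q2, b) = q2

From the language and accept set, identify what each state tracks — q0: no input read; q1: started with a; q2: started with b (dead).
Each missing δ(q, a) is the state matching the new tracked value after reading a.
δ(q2, a) = q2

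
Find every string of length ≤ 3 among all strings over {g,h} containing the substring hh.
hh, ghh, hhg, hhh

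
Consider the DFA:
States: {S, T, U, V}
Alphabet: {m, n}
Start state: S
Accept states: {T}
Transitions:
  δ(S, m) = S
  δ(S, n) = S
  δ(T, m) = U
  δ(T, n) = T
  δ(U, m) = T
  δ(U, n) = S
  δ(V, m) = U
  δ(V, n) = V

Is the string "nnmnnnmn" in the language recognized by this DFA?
Processing string "nnmnnnmn":
  S --n--> S
  S --n--> S
  S --m--> S
  S --n--> S
  S --n--> S
  S --n--> S
  S --m--> S
  S --n--> S
Final state: S
Accept states: {T}
No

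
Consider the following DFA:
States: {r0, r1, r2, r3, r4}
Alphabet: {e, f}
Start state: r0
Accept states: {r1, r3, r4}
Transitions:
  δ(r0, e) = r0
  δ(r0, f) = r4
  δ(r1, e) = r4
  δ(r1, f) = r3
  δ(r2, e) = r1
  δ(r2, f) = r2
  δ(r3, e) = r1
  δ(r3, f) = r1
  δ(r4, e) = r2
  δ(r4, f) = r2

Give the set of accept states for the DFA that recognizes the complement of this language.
Complement accept states = All states \ Original accept states
= {r0, r1, r2, r3, r4} \ {r1, r3, r4}
{r0, r2}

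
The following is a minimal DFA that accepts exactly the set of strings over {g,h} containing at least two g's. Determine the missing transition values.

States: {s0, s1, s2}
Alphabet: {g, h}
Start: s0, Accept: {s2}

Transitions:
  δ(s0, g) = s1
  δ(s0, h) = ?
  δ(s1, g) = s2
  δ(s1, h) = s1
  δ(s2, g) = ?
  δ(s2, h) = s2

From the language and accept set, identify what each state tracks — s0: zero g's seen; s1: one g seen; s2: ≥ two g's seen.
Each missing δ(q, a) is the state matching the new tracked value after reading a.
δ(s0, h) = s0; δ(s2, g) = s2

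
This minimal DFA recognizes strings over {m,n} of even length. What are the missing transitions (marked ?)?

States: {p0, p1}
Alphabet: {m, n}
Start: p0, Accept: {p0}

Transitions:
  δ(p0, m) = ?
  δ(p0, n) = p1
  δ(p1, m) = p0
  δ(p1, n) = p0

From the language and accept set, identify what each state tracks — p0: even length so far; p1: odd length so far.
Each missing δ(q, a) is the state matching the new tracked value after reading a.
δ(p0, m) = p1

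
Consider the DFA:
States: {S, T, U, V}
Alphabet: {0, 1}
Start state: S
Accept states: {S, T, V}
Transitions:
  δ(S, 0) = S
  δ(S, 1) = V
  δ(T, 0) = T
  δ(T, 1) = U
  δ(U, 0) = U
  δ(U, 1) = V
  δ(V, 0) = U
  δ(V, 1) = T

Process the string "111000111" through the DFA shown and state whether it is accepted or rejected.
Processing string "111000111":
  S --1--> V
  V --1--> T
  T --1--> U
  U --0--> U
  U --0--> U
  U --0--> U
  U --1--> V
  V --1--> T
  T --1--> U
Final state: U
Accept states: {S, T, V}
No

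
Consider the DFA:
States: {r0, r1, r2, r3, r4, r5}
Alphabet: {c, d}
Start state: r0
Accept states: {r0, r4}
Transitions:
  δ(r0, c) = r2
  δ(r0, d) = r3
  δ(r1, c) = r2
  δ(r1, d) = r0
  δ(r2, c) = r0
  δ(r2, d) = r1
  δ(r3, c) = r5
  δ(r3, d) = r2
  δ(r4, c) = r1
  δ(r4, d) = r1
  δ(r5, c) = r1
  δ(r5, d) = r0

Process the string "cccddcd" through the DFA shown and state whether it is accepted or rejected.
Processing string "cccddcd":
  r0 --c--> r2
  r2 --c--> r0
  r0 --c--> r2
  r2 --d--> r1
  r1 --d--> r0
  r0 --c--> r2
  r2 --d--> r1
Final state: r1
Accept states: {r0, r4}
No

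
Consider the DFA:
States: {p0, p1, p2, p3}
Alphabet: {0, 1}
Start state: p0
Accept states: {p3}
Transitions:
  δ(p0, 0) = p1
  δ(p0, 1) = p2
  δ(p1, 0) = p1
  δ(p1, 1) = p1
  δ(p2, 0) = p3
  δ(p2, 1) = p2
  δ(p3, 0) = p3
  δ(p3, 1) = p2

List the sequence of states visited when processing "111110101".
read '1': p0 → p2
  read '1': p2 → p2
  read '1': p2 → p2
  read '1': p2 → p2
  read '1': p2 → p2
  read '0': p2 → p3
  read '1': p3 → p2
  read '0': p2 → p3
  read '1': p3 → p2
p0 -> p2 -> p2 -> p2 -> p2 -> p2 -> p3 -> p2 -> p3 -> p2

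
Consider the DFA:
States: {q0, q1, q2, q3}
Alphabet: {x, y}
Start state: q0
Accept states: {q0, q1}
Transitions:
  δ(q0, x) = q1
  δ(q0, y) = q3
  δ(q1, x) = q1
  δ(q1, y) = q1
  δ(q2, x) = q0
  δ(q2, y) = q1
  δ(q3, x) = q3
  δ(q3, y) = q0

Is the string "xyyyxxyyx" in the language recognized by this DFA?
Processing string "xyyyxxyyx":
  q0 --x--> q1
  q1 --y--> q1
  q1 --y--> q1
  q1 --y--> q1
  q1 --x--> q1
  q1 --x--> q1
  q1 --y--> q1
  q1 --y--> q1
  q1 --x--> q1
Final state: q1
Accept states: {q0, q1}
Yes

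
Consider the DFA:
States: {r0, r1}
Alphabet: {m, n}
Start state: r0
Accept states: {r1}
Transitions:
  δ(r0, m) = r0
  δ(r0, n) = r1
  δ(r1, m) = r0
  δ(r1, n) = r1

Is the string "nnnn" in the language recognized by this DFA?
Processing string "nnnn":
  r0 --n--> r1
  r1 --n--> r1
  r1 --n--> r1
  r1 --n--> r1
Final state: r1
Accept states: {r1}
Yes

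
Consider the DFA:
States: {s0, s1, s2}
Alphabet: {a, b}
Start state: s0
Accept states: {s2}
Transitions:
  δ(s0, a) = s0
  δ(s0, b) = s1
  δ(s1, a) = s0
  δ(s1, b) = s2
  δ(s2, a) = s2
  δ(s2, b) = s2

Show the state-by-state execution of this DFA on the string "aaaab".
read 'a': s0 → s0
  read 'a': s0 → s0
  read 'a': s0 → s0
  read 'a': s0 → s0
  read 'b': s0 → s1
s0 -> s0 -> s0 -> s0 -> s0 -> s1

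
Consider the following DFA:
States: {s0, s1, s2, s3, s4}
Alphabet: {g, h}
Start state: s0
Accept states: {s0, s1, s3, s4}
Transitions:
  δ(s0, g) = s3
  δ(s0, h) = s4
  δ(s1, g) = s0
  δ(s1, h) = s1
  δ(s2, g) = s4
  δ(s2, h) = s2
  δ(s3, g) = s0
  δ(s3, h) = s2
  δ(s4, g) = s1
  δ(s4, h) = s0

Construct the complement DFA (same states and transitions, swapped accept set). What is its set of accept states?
Complement accept states = All states \ Original accept states
= {s0, s1, s2, s3, s4} \ {s0, s1, s3, s4}
{s2}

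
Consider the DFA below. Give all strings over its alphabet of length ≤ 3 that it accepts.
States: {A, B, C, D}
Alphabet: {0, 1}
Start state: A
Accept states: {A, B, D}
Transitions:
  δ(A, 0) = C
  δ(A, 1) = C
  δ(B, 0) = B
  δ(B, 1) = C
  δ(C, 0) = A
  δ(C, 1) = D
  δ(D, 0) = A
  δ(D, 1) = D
ε, 00, 01, 10, 11, 010, 011, 110, 111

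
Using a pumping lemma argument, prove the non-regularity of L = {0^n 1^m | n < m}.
Assume L is regular with pumping length p. Idea: pumping up the 0-block makes the 0-count reach the 1-count.
Choose s = 0^p 1^(p+1) ∈ L. By the pumping lemma, s = xyz with |xy| ≤ p, |y| > 0, so y = 0^k with k ≥ 1. Then xy²z = 0^(p+k) 1^(p+1). Since p+k ≥ p+1, the number of 0's is no longer strictly less than the number of 1's, so xy²z ∉ L.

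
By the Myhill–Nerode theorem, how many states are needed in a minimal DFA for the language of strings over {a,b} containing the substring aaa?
By Myhill–Nerode, count the distinguishable equivalence classes: 4 classes — one per longest suffix of the input that is a prefix of 'aaa' (lengths 0 through 2), plus an absorbing 'already seen aaa' class.
4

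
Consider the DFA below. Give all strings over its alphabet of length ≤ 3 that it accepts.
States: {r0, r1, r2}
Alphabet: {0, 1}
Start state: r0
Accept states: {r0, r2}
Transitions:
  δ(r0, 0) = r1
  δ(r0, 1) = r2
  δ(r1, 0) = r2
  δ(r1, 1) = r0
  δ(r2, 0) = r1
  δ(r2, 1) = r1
ε, 1, 00, 01, 011, 100, 101, 110, 111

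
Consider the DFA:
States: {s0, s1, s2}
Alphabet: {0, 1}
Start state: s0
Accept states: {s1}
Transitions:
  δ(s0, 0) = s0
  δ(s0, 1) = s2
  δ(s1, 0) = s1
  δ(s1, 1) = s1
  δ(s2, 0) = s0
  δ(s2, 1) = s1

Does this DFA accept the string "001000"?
Processing string "001000":
  s0 --0--> s0
  s0 --0--> s0
  s0 --1--> s2
  s2 --0--> s0
  s0 --0--> s0
  s0 --0--> s0
Final state: s0
Accept states: {s1}
No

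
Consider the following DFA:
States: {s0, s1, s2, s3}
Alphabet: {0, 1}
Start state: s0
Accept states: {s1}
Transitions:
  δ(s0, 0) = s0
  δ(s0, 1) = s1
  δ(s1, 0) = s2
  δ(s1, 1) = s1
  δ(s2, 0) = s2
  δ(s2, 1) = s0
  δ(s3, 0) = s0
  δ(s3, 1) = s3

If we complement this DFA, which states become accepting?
Complement accept states = All states \ Original accept states
= {s0, s1, s2, s3} \ {s1}
{s0, s2, s3}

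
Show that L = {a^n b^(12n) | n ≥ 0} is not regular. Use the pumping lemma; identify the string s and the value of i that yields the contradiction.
Assume L is regular with pumping length p. Idea: pumping the a-block breaks the 1:12 ratio.
Choose s = a^p b^(12p) (length 13p ≥ p). By the pumping lemma, s = xyz with |xy| ≤ p, |y| > 0, so y = a^k with k ≥ 1. Then xy²z = a^(p+k) b^(12p). For this to be in L we would need 12p = 12(p+k), i.e. 12k = 0, contradicting k ≥ 1. So xy²z ∉ L.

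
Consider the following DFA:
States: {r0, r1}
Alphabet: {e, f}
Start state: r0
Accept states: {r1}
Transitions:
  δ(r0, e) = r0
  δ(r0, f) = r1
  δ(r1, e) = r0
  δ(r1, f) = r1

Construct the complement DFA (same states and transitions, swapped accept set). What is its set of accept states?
Complement accept states = All states \ Original accept states
= {r0, r1} \ {r1}
{r0}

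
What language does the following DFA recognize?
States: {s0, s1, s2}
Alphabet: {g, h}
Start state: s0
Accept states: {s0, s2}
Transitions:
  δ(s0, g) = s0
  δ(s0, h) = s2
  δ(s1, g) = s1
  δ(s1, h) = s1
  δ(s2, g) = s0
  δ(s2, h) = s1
Testing a few strings:
  'hhh' → reject
  'ghgh' → accept
  'g' → accept
  'gh' → accept
State roles: s0=last symbol not h (ok); s1=saw hh (dead); s2=last symbol h (ok)
All strings over {g,h} with no two consecutive h's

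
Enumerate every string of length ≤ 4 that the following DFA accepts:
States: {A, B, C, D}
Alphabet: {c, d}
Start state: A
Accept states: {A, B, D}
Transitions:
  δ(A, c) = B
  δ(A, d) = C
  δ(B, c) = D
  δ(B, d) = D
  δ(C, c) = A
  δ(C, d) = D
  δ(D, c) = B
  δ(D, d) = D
ε, c, cc, cd, dc, dd, ccc, ccd, cdc, cdd, dcc, ddc, ddd, cccc, cccd, ccdc, ccdd, cdcc, cdcd, cddc, cddd, dccc, dccd, dcdc, dcdd, ddcc, ddcd, dddc, dddd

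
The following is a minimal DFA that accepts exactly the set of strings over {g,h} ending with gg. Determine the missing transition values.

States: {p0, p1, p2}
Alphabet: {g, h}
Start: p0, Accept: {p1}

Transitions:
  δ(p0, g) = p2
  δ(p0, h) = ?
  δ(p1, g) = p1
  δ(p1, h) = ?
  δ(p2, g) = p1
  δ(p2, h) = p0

From the language and accept set, identify what each state tracks — p0: last symbol not g; p1: two trailing g's; p2: one trailing g.
Each missing δ(q, a) is the state matching the new tracked value after reading a.
δ(p0, h) = p0; δ(p1, h) = p0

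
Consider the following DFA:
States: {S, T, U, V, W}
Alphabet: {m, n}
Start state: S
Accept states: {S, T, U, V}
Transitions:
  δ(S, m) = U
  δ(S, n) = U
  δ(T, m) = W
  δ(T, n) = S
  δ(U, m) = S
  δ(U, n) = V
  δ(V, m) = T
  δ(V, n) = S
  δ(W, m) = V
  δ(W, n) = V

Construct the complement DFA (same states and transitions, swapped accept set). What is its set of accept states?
Complement accept states = All states \ Original accept states
= {S, T, U, V, W} \ {S, T, U, V}
{W}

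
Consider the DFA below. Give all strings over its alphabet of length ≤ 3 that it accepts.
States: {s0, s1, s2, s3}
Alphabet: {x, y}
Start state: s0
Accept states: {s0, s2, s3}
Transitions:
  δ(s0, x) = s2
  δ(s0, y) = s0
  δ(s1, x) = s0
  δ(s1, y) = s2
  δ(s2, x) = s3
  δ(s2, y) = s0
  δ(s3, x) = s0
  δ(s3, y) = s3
ε, x, y, xx, xy, yx, yy, xxx, xxy, xyx, xyy, yxx, yxy, yyx, yyy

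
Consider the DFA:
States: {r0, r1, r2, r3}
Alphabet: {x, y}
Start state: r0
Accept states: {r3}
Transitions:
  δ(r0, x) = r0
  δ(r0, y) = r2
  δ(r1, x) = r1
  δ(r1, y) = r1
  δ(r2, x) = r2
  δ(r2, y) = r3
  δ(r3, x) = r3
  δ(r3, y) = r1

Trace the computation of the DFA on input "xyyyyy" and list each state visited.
read 'x': r0 → r0
  read 'y': r0 → r2
  read 'y': r2 → r3
  read 'y': r3 → r1
  read 'y': r1 → r1
  read 'y': r1 → r1
r0 -> r0 -> r2 -> r3 -> r1 -> r1 -> r1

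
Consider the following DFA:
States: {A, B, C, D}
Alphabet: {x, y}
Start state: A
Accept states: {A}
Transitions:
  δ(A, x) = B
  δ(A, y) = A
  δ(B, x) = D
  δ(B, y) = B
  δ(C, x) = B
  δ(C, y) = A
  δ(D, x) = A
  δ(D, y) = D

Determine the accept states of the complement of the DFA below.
Complement accept states = All states \ Original accept states
= {A, B, C, D} \ {A}
{B, C, D}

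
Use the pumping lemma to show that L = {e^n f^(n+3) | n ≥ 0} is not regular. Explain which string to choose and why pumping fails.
Assume L is regular with pumping length p. Idea: pumping the e-block breaks the fixed offset of 3.
Choose s = e^p f^(p+3) ∈ L. By the pumping lemma, s = xyz with |xy| ≤ p, |y| > 0, so y = e^k with k ≥ 1. Then xy²z = e^(p+k) f^(p+3). For this to be in L we would need p+3 = (p+k)+3, i.e. k = 0, contradicting k ≥ 1. So xy²z ∉ L.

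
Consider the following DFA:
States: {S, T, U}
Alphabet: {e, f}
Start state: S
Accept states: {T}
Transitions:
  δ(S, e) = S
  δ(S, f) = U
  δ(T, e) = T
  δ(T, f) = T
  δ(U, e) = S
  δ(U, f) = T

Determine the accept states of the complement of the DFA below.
Complement accept states = All states \ Original accept states
= {S, T, U} \ {T}
{S, U}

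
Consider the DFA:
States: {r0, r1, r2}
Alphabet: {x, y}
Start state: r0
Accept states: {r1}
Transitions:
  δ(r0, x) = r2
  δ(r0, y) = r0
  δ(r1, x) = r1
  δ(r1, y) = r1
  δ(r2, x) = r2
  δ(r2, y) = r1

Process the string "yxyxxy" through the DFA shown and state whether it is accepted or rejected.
Processing string "yxyxxy":
  r0 --y--> r0
  r0 --x--> r2
  r2 --y--> r1
  r1 --x--> r1
  r1 --x--> r1
  r1 --y--> r1
Final state: r1
Accept states: {r1}
Yes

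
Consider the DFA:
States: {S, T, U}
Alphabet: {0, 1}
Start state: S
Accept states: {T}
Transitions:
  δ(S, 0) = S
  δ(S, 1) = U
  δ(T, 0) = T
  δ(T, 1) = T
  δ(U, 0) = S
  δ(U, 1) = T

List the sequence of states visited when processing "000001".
read '0': S → S
  read '0': S → S
  read '0': S → S
  read '0': S → S
  read '0': S → S
  read '1': S → U
S -> S -> S -> S -> S -> S -> U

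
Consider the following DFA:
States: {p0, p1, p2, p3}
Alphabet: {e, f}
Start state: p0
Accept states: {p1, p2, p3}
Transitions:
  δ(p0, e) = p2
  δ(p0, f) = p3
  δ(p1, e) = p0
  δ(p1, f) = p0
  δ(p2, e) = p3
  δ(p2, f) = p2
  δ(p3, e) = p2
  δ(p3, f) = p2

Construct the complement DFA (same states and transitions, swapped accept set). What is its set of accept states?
Complement accept states = All states \ Original accept states
= {p0, p1, p2, p3} \ {p1, p2, p3}
{p0}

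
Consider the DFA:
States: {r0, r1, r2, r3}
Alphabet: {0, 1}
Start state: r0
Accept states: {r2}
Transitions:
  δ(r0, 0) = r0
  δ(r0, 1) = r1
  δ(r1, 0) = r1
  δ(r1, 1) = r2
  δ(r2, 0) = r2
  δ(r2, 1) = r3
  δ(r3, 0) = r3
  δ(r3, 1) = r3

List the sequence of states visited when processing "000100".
read '0': r0 → r0
  read '0': r0 → r0
  read '0': r0 → r0
  read '1': r0 → r1
  read '0': r1 → r1
  read '0': r1 → r1
r0 -> r0 -> r0 -> r0 -> r1 -> r1 -> r1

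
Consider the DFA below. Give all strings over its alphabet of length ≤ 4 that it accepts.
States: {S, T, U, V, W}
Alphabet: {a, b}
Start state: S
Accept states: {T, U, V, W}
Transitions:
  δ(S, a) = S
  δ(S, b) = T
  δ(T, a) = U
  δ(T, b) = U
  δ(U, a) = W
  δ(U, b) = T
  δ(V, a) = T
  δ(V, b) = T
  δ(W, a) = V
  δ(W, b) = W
b, ab, ba, bb, aab, aba, abb, baa, bab, bba, bbb, aaab, aaba, aabb, abaa, abab, abba, abbb, baaa, baab, baba, babb, bbaa, bbab, bbba, bbbb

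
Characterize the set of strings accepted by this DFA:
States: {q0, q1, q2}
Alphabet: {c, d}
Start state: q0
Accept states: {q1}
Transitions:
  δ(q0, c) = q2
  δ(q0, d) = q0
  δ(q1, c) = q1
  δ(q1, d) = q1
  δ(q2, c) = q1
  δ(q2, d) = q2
Testing a few strings:
  'c' → reject
  'd' → reject
  'cd' → reject
  'dd' → reject
State roles: q0=zero c's seen; q1=≥ two c's seen; q2=one c seen
All strings over {c,d} containing at least two c's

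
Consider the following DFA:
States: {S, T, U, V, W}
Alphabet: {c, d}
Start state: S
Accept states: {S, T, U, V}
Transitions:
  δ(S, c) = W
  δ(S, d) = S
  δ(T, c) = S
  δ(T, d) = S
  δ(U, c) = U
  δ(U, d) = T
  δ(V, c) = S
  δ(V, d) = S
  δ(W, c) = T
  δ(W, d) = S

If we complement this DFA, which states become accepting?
Complement accept states = All states \ Original accept states
= {S, T, U, V, W} \ {S, T, U, V}
{W}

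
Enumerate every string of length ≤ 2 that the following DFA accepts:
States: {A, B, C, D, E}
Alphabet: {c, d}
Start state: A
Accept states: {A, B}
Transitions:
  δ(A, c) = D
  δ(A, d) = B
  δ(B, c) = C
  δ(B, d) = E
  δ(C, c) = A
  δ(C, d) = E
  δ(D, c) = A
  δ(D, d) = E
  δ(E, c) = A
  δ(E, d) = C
ε, d, cc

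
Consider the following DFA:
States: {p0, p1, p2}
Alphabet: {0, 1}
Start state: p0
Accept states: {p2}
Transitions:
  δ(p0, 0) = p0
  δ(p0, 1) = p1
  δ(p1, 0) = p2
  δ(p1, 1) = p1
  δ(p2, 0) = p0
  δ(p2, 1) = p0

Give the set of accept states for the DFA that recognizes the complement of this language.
Complement accept states = All states \ Original accept states
= {p0, p1, p2} \ {p2}
{p0, p1}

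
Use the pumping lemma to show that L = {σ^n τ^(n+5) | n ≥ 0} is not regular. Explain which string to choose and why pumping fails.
Assume L is regular with pumping length p. Idea: pumping the σ-block breaks the fixed offset of 5.
Choose s = σ^p τ^(p+5) ∈ L. By the pumping lemma, s = xyz with |xy| ≤ p, |y| > 0, so y = σ^k with k ≥ 1. Then xy²z = σ^(p+k) τ^(p+5). For this to be in L we would need p+5 = (p+k)+5, i.e. k = 0, contradicting k ≥ 1. So xy²z ∉ L.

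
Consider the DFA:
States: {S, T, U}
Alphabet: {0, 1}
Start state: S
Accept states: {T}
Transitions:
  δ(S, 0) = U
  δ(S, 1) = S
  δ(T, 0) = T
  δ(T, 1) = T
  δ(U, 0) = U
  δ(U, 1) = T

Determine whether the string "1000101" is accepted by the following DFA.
Processing string "1000101":
  S --1--> S
  S --0--> U
  U --0--> U
  U --0--> U
  U --1--> T
  T --0--> T
  T --1--> T
Final state: T
Accept states: {T}
Yes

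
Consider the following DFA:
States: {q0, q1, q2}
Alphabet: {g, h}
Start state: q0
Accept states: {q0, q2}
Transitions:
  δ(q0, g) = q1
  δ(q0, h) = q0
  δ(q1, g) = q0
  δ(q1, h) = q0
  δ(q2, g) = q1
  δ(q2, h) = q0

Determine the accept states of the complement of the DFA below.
Complement accept states = All states \ Original accept states
= {q0, q1, q2} \ {q0, q2}
{q1}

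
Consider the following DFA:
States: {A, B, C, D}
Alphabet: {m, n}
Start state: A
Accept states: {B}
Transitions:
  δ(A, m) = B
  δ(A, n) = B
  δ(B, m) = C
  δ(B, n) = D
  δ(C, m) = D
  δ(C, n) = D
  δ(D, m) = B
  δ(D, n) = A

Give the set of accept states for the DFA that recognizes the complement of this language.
Complement accept states = All states \ Original accept states
= {A, B, C, D} \ {B}
{A, C, D}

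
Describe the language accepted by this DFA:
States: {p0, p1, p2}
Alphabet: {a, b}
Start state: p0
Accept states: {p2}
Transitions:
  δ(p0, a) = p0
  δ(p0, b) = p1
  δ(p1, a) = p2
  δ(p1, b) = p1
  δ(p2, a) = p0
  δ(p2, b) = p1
Testing a few strings:
  'a' → reject
  'bbb' → reject
  'ba' → accept
  'bab' → reject
State roles: p0=no suffix match; p1=one trailing b; p2=suffix is ba
All strings over {a,b} ending with ba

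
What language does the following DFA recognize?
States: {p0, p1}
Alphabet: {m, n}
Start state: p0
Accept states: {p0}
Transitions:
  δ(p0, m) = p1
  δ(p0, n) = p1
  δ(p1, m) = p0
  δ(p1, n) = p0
Testing a few strings:
  'mm' → accept
  'nnn' → reject
  'nm' → accept
  'm' → reject
State roles: p0=even length so far; p1=odd length so far
All strings over {m,n} of even length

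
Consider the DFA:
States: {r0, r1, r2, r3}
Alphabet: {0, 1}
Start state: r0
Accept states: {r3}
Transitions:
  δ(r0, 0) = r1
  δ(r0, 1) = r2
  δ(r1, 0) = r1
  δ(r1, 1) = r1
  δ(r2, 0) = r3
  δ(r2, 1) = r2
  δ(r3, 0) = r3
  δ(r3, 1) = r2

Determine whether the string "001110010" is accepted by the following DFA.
Processing string "001110010":
  r0 --0--> r1
  r1 --0--> r1
  r1 --1--> r1
  r1 --1--> r1
  r1 --1--> r1
  r1 --0--> r1
  r1 --0--> r1
  r1 --1--> r1
  r1 --0--> r1
Final state: r1
Accept states: {r3}
No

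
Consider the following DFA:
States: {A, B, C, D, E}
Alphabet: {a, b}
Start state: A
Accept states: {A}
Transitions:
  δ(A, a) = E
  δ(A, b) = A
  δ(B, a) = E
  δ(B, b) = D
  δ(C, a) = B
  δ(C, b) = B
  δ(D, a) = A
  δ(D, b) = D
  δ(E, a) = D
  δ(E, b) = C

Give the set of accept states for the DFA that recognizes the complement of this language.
Complement accept states = All states \ Original accept states
= {A, B, C, D, E} \ {A}
{B, C, D, E}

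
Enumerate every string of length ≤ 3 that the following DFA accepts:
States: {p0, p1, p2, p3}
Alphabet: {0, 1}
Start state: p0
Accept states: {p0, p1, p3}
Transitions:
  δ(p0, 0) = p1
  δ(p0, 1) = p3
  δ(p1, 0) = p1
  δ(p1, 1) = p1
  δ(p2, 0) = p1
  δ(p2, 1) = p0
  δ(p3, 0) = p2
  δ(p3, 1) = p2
ε, 0, 1, 00, 01, 000, 001, 010, 011, 100, 101, 110, 111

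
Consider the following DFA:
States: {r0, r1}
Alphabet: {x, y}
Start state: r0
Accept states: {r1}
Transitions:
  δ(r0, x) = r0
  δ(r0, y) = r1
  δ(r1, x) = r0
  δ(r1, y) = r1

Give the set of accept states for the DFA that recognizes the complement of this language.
Complement accept states = All states \ Original accept states
= {r0, r1} \ {r1}
{r0}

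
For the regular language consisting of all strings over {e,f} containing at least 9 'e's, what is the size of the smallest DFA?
By Myhill–Nerode, count the distinguishable equivalence classes: 10 classes — having seen 0, 1, …, 8, or ≥9 copies of 'e'; any two classes i < j (j ≤ 9) are distinguished by the string e^(9−j), which takes class j to 9 copies (accepted) but leaves class i below 9 (rejected).
10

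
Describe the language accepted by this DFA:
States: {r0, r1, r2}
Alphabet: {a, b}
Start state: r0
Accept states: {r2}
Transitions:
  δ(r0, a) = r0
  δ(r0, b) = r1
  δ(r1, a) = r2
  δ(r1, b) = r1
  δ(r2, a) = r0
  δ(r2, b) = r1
Testing a few strings:
  'a' → reject
  'aba' → accept
  'b' → reject
  'ab' → reject
State roles: r0=no suffix match; r1=one trailing b; r2=suffix is ba
All strings over {a,b} ending with ba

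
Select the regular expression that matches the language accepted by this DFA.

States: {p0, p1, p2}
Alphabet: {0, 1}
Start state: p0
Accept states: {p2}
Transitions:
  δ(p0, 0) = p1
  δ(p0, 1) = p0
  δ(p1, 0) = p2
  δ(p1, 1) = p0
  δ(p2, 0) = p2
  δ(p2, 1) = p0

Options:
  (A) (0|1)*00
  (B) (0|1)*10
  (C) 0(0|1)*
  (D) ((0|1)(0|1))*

Check each option against the DFA on short strings; one disagreement eliminates an option:
  (A) (0|1)*00: agrees with the DFA on every string of length ≤ 6
  (B) (0|1)*10: on '00' the DFA goes p0 → p1 → p2 and accepts (p2 ∈ Accept), but the regex does not match it → eliminate
  (C) 0(0|1)*: on '0' the DFA goes p0 → p1 and rejects (p1 ∉ Accept), but the regex matches it → eliminate
  (D) ((0|1)(0|1))*: on ε the DFA stays in p0 and rejects (p0 ∉ Accept), but the regex matches it → eliminate
Only (A) is consistent with the DFA.
(A) (0|1)*00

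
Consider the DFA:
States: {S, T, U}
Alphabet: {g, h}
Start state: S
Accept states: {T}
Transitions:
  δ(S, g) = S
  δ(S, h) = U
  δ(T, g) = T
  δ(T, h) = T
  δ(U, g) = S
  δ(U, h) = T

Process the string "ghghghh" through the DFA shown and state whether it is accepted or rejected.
Processing string "ghghghh":
  S --g--> S
  S --h--> U
  U --g--> S
  S --h--> U
  U --g--> S
  S --h--> U
  U --h--> T
Final state: T
Accept states: {T}
Yes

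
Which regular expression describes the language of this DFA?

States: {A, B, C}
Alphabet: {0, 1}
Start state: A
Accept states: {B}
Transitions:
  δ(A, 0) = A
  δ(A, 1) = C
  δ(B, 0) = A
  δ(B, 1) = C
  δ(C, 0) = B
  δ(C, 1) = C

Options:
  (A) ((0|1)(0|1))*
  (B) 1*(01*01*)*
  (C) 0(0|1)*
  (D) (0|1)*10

Check each option against the DFA on short strings; one disagreement eliminates an option:
  (A) ((0|1)(0|1))*: on ε the DFA stays in A and rejects (A ∉ Accept), but the regex matches it → eliminate
  (B) 1*(01*01*)*: on ε the DFA stays in A and rejects (A ∉ Accept), but the regex matches it → eliminate
  (C) 0(0|1)*: on '0' the DFA goes A → A and rejects (A ∉ Accept), but the regex matches it → eliminate
  (D) (0|1)*10: agrees with the DFA on every string of length ≤ 6
Only (D) is consistent with the DFA.
(D) (0|1)*10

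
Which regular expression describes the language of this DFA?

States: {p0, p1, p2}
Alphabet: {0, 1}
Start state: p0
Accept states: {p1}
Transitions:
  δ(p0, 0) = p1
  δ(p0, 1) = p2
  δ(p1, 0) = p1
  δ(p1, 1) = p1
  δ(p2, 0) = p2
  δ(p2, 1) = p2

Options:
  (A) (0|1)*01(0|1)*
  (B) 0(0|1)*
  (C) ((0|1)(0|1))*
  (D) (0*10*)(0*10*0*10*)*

Check each option against the DFA on short strings; one disagreement eliminates an option:
  (A) (0|1)*01(0|1)*: on '0' the DFA goes p0 → p1 and accepts (p1 ∈ Accept), but the regex does not match it → eliminate
  (B) 0(0|1)*: agrees with the DFA on every string of length ≤ 6
  (C) ((0|1)(0|1))*: on ε the DFA stays in p0 and rejects (p0 ∉ Accept), but the regex matches it → eliminate
  (D) (0*10*)(0*10*0*10*)*: on '0' the DFA goes p0 → p1 and accepts (p1 ∈ Accept), but the regex does not match it → eliminate
Only (B) is consistent with the DFA.
(B) 0(0|1)*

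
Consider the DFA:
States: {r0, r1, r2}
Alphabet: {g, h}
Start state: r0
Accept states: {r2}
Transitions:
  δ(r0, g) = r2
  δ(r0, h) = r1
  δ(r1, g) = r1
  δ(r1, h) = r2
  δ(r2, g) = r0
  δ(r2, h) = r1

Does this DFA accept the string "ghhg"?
Processing string "ghhg":
  r0 --g--> r2
  r2 --h--> r1
  r1 --h--> r2
  r2 --g--> r0
Final state: r0
Accept states: {r2}
No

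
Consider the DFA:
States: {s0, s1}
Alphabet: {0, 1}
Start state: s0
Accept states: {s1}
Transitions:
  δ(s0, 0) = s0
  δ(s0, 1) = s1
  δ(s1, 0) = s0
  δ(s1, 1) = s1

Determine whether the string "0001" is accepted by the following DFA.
Processing string "0001":
  s0 --0--> s0
  s0 --0--> s0
  s0 --0--> s0
  s0 --1--> s1
Final state: s1
Accept states: {s1}
Yes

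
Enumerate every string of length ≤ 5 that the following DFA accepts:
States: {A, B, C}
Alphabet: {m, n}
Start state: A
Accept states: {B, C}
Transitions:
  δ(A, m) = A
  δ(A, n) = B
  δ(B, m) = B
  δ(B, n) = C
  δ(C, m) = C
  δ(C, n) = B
n, mn, nm, nn, mmn, mnm, mnn, nmm, nmn, nnm, nnn, mmmn, mmnm, mmnn, mnmm, mnmn, mnnm, mnnn, nmmm, nmmn, nmnm, nmnn, nnmm, nnmn, nnnm, nnnn, mmmmn, mmmnm, mmmnn, mmnmm, mmnmn, mmnnm, mmnnn, mnmmm, mnmmn, mnmnm, mnmnn, mnnmm, mnnmn, mnnnm, mnnnn, nmmmm, nmmmn, nmmnm, nmmnn, nmnmm, nmnmn, nmnnm, nmnnn, nnmmm, nnmmn, nnmnm, nnmnn, nnnmm, nnnmn, nnnnm, nnnnn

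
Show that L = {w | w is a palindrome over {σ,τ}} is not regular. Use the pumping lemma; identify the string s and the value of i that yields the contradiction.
Assume L is regular with pumping length p. Idea: pumping the leading σ-block breaks the symmetry.
Choose s = σ^p τ σ^p (a palindrome of length 2p+1 ≥ p). By the pumping lemma, s = xyz with |xy| ≤ p, |y| > 0, so y = σ^k with k > 0 (xy lies entirely in the first σ^p). Then xy²z = σ^(p+k) τ σ^p, which is not a palindrome since p+k ≠ p.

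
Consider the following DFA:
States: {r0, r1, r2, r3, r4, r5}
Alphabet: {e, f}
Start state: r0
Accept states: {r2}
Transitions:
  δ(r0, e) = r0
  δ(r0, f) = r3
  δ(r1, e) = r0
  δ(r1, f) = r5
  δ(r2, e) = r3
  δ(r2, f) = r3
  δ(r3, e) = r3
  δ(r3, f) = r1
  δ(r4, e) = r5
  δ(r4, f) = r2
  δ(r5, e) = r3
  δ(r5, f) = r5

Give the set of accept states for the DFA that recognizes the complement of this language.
Complement accept states = All states \ Original accept states
= {r0, r1, r2, r3, r4, r5} \ {r2}
{r0, r1, r3, r4, r5}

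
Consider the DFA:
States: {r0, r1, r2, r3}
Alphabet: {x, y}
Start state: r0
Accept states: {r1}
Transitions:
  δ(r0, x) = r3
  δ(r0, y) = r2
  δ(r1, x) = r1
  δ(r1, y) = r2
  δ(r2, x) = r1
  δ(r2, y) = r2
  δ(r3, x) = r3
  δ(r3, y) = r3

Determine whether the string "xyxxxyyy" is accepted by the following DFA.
Processing string "xyxxxyyy":
  r0 --x--> r3
  r3 --y--> r3
  r3 --x--> r3
  r3 --x--> r3
  r3 --x--> r3
  r3 --y--> r3
  r3 --y--> r3
  r3 --y--> r3
Final state: r3
Accept states: {r1}
No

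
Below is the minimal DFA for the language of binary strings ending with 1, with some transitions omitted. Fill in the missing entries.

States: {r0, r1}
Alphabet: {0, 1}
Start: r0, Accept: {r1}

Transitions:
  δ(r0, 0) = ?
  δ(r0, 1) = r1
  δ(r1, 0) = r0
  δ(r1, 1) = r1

From the language and accept set, identify what each state tracks — r0: last symbol not 1; r1: last symbol is 1.
Each missing δ(q, a) is the state matching the new tracked value after reading a.
δ(r0, 0) = r0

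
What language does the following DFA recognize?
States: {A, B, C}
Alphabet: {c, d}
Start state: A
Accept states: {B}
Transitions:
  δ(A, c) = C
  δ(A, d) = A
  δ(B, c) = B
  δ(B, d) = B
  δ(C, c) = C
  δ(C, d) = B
Testing a few strings:
  'cddd' → accept
  'ccdd' → accept
  'dcd' → accept
  'dddc' → reject
State roles: A=no c seen yet; B=substring cd seen; C=seen a c, waiting for d
All strings over {c,d} containing the substring cd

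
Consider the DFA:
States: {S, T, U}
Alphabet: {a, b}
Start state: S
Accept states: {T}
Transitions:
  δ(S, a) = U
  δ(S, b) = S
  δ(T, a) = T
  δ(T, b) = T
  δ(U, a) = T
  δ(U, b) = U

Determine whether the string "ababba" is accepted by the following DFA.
Processing string "ababba":
  S --a--> U
  U --b--> U
  U --a--> T
  T --b--> T
  T --b--> T
  T --a--> T
Final state: T
Accept states: {T}
Yes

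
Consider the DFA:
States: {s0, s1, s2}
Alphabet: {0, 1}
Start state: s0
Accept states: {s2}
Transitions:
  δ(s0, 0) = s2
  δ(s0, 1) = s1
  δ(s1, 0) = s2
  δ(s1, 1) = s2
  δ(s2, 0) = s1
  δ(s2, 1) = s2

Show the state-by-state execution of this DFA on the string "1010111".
read '1': s0 → s1
  read '0': s1 → s2
  read '1': s2 → s2
  read '0': s2 → s1
  read '1': s1 → s2
  read '1': s2 → s2
  read '1': s2 → s2
s0 -> s1 -> s2 -> s2 -> s1 -> s2 -> s2 -> s2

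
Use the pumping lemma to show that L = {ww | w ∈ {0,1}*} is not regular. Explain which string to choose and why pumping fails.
Assume L is regular with pumping length p. Idea: pumping the leading 0-block breaks the equality of the two halves.
Choose s = 0^p 1 0^p 1 ∈ L (with w = 0^p 1). |s| = 2p+2 ≥ p. By the pumping lemma, s = xyz with |xy| ≤ p, |y| > 0, so y = 0^k with k ≥ 1, in the first 0-block. Then xy²z = 0^(p+k) 1 0^p 1, of length 2p+2+k. If k is odd this length is odd, so it cannot be of the form ww. If k is even, each half has length p+1+k/2 ≤ p+k, so the first half lies entirely inside the leading 0-block and contains no 1, while the second half ends in 1; the halves differ. Either way xy²z ∉ L.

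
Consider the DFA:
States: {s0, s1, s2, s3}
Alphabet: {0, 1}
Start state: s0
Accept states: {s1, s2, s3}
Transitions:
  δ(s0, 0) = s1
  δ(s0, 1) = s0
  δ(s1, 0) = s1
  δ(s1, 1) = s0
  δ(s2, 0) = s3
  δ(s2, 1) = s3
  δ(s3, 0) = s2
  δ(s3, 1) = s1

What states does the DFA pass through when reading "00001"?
read '0': s0 → s1
  read '0': s1 → s1
  read '0': s1 → s1
  read '0': s1 → s1
  read '1': s1 → s0
s0 -> s1 -> s1 -> s1 -> s1 -> s0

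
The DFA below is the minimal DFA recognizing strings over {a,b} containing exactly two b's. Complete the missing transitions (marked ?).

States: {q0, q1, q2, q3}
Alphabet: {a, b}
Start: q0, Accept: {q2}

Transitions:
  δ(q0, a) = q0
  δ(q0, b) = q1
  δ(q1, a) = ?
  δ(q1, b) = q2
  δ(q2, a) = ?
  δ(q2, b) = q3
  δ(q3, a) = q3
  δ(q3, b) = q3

From the language and accept set, identify what each state tracks — q0: zero b's; q1: one b; q2: two b's; q3: ≥ three b's (dead).
Each missing δ(q, a) is the state matching the new tracked value after reading a.
δ(q1, a) = q1; δ(q2, a) = q2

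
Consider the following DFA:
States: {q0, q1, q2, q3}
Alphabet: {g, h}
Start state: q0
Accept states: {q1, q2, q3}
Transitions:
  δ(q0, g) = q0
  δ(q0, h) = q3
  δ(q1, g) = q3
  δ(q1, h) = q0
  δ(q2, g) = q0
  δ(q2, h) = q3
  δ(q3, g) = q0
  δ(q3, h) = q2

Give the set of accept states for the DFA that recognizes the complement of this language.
Complement accept states = All states \ Original accept states
= {q0, q1, q2, q3} \ {q1, q2, q3}
{q0}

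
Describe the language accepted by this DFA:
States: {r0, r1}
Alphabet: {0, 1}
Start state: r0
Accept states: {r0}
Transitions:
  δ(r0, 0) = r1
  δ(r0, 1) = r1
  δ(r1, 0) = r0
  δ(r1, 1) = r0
Testing a few strings:
  '100' → reject
  '01' → accept
  '10' → accept
  '0' → reject
State roles: r0=even length so far; r1=odd length so far
All binary strings of even length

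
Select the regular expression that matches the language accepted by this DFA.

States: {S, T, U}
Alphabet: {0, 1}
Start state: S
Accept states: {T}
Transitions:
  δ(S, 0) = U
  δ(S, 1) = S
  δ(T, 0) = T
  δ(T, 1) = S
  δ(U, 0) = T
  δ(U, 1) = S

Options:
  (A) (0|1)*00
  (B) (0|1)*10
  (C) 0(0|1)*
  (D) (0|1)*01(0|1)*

Check each option against the DFA on short strings; one disagreement eliminates an option:
  (A) (0|1)*00: agrees with the DFA on every string of length ≤ 6
  (B) (0|1)*10: on '00' the DFA goes S → U → T and accepts (T ∈ Accept), but the regex does not match it → eliminate
  (C) 0(0|1)*: on '0' the DFA goes S → U and rejects (U ∉ Accept), but the regex matches it → eliminate
  (D) (0|1)*01(0|1)*: on '00' the DFA goes S → U → T and accepts (T ∈ Accept), but the regex does not match it → eliminate
Only (A) is consistent with the DFA.
(A) (0|1)*00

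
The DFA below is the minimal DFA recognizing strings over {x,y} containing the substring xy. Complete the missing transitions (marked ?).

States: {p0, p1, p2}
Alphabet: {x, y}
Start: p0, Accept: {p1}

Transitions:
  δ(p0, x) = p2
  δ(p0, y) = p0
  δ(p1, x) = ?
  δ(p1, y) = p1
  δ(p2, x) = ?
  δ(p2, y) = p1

From the language and accept set, identify what each state tracks — p0: no x seen yet; p1: substring xy seen; p2: seen a x, waiting for y.
Each missing δ(q, a) is the state matching the new tracked value after reading a.
δ(p1, x) = p1; δ(p2, x) = p2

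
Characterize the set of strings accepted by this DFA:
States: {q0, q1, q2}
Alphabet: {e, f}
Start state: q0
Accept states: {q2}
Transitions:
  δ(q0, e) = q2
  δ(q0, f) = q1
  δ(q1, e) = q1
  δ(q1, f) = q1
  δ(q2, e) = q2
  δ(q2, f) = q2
Testing a few strings:
  'e' → accept
  'ee' → accept
  'f' → reject
  'fe' → reject
State roles: q0=no input read; q1=started with f (dead); q2=started with e
All strings over {e,f} starting with e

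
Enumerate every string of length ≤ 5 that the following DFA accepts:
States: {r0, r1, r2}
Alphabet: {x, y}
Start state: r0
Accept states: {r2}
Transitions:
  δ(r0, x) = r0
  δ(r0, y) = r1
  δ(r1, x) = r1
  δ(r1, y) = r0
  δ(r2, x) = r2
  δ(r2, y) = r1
None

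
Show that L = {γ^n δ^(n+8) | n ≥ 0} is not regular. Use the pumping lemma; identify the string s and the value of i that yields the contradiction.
Assume L is regular with pumping length p. Idea: pumping the γ-block breaks the fixed offset of 8.
Choose s = γ^p δ^(p+8) ∈ L. By the pumping lemma, s = xyz with |xy| ≤ p, |y| > 0, so y = γ^k with k ≥ 1. Then xy²z = γ^(p+k) δ^(p+8). For this to be in L we would need p+8 = (p+k)+8, i.e. k = 0, contradicting k ≥ 1. So xy²z ∉ L.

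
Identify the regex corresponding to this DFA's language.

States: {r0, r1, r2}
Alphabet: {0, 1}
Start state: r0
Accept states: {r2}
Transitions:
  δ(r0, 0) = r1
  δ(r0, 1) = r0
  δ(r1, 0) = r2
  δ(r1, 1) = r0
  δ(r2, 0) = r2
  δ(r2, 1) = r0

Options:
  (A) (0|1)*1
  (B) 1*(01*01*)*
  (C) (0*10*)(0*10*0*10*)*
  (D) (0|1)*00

Check each option against the DFA on short strings; one disagreement eliminates an option:
  (A) (0|1)*1: on '1' the DFA goes r0 → r0 and rejects (r0 ∉ Accept), but the regex matches it → eliminate
  (B) 1*(01*01*)*: on ε the DFA stays in r0 and rejects (r0 ∉ Accept), but the regex matches it → eliminate
  (C) (0*10*)(0*10*0*10*)*: on '1' the DFA goes r0 → r0 and rejects (r0 ∉ Accept), but the regex matches it → eliminate
  (D) (0|1)*00: agrees with the DFA on every string of length ≤ 6
Only (D) is consistent with the DFA.
(D) (0|1)*00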